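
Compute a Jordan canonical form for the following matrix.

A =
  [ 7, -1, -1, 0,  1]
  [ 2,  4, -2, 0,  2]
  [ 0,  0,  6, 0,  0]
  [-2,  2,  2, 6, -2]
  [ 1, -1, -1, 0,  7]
J_2(6) ⊕ J_1(6) ⊕ J_1(6) ⊕ J_1(6)

The characteristic polynomial is
  det(x·I − A) = x^5 - 30*x^4 + 360*x^3 - 2160*x^2 + 6480*x - 7776 = (x - 6)^5

Eigenvalues and multiplicities (the geometric multiplicity of λ is n − rank(A − λI), which equals the number of Jordan blocks for λ):
  λ = 6: algebraic multiplicity = 5, geometric multiplicity = 4

Determining the block sizes for each eigenvalue:
  λ = 6: 4 blocks summing to 5 forces exactly one block of size 2 and the rest size 1 → block sizes [2, 1, 1, 1]

Assembling the blocks gives a Jordan form
J =
  [6, 1, 0, 0, 0]
  [0, 6, 0, 0, 0]
  [0, 0, 6, 0, 0]
  [0, 0, 0, 6, 0]
  [0, 0, 0, 0, 6]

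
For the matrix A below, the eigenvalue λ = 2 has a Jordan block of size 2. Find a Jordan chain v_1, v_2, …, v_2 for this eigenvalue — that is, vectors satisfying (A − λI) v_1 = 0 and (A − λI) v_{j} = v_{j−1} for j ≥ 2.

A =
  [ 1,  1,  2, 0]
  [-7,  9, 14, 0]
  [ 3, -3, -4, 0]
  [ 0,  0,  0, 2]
A Jordan chain for λ = 2 of length 2:
v_1 = (-1, -7, 3, 0)ᵀ
v_2 = (1, 0, 0, 0)ᵀ

Let N = A − (2)·I. We want v_2 with N^2 v_2 = 0 but N^1 v_2 ≠ 0; then v_{j-1} := N · v_j for j = 2, …, 2.

Pick v_2 = (1, 0, 0, 0)ᵀ.
Then v_1 = N · v_2 = (-1, -7, 3, 0)ᵀ.

Sanity check: (A − (2)·I) v_1 = (0, 0, 0, 0)ᵀ = 0. ✓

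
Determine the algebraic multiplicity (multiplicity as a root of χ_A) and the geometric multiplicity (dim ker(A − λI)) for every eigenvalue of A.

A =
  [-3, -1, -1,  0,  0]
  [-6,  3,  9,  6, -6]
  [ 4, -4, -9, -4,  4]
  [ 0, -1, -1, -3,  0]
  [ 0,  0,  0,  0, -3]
λ = -3: alg = 5, geom = 3

Step 1 — factor the characteristic polynomial to read off the algebraic multiplicities:
  χ_A(x) = (x + 3)^5

Step 2 — compute geometric multiplicities via the rank-nullity identity g(λ) = n − rank(A − λI):
  rank(A − (-3)·I) = 2, so dim ker(A − (-3)·I) = n − 2 = 3

Summary:
  λ = -3: algebraic multiplicity = 5, geometric multiplicity = 3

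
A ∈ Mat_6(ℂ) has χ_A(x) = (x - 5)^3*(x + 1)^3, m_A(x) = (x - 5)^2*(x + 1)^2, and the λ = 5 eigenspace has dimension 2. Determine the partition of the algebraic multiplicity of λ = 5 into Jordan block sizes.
Block sizes for λ = 5: [2, 1]

Step 1 — from the characteristic polynomial, algebraic multiplicity of λ = 5 is 3. From dim ker(A − (5)·I) = 2, there are exactly 2 Jordan blocks for λ = 5.
Step 2 — from the minimal polynomial, the factor (x − 5)^2 tells us the largest block for λ = 5 has size 2.
Step 3 — with total size 3, 2 blocks, and largest block 2, the block sizes (in nonincreasing order) are [2, 1].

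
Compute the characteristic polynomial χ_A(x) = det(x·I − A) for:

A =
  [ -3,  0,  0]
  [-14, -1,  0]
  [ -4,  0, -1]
x^3 + 5*x^2 + 7*x + 3

Expanding det(x·I − A) (e.g. by cofactor expansion or by noting that A is similar to its Jordan form J, which has the same characteristic polynomial as A) gives
  χ_A(x) = x^3 + 5*x^2 + 7*x + 3
which factors as (x + 1)^2*(x + 3). The eigenvalues (with algebraic multiplicities) are λ = -3 with multiplicity 1, λ = -1 with multiplicity 2.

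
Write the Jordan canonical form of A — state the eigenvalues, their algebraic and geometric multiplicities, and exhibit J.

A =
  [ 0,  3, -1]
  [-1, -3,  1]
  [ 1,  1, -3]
J_3(-2)

The characteristic polynomial is
  det(x·I − A) = x^3 + 6*x^2 + 12*x + 8 = (x + 2)^3

Eigenvalues and multiplicities (the geometric multiplicity of λ is n − rank(A − λI), which equals the number of Jordan blocks for λ):
  λ = -2: algebraic multiplicity = 3, geometric multiplicity = 1

Determining the block sizes for each eigenvalue:
  λ = -2: one block (gm = 1), so the single block has size am = 3 → block sizes [3]

Assembling the blocks gives a Jordan form
J =
  [-2,  1,  0]
  [ 0, -2,  1]
  [ 0,  0, -2]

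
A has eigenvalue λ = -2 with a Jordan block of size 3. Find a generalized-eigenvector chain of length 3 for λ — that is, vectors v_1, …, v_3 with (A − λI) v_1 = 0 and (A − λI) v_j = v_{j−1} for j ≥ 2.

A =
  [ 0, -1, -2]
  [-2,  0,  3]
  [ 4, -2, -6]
A Jordan chain for λ = -2 of length 3:
v_1 = (-2, 4, -4)ᵀ
v_2 = (2, -2, 4)ᵀ
v_3 = (1, 0, 0)ᵀ

Let N = A − (-2)·I. We want v_3 with N^3 v_3 = 0 but N^2 v_3 ≠ 0; then v_{j-1} := N · v_j for j = 3, …, 2.

Pick v_3 = (1, 0, 0)ᵀ.
Then v_2 = N · v_3 = (2, -2, 4)ᵀ.
Then v_1 = N · v_2 = (-2, 4, -4)ᵀ.

Sanity check: (A − (-2)·I) v_1 = (0, 0, 0)ᵀ = 0. ✓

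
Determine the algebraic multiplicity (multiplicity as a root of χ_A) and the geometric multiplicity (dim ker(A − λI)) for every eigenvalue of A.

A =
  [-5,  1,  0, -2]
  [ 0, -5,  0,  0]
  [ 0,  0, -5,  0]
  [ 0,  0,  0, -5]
λ = -5: alg = 4, geom = 3

Step 1 — factor the characteristic polynomial to read off the algebraic multiplicities:
  χ_A(x) = (x + 5)^4

Step 2 — compute geometric multiplicities via the rank-nullity identity g(λ) = n − rank(A − λI):
  rank(A − (-5)·I) = 1, so dim ker(A − (-5)·I) = n − 1 = 3

Summary:
  λ = -5: algebraic multiplicity = 4, geometric multiplicity = 3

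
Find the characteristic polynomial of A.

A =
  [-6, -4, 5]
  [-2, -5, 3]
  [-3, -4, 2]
x^3 + 9*x^2 + 27*x + 27

Expanding det(x·I − A) (e.g. by cofactor expansion or by noting that A is similar to its Jordan form J, which has the same characteristic polynomial as A) gives
  χ_A(x) = x^3 + 9*x^2 + 27*x + 27
which factors as (x + 3)^3. The eigenvalues (with algebraic multiplicities) are λ = -3 with multiplicity 3.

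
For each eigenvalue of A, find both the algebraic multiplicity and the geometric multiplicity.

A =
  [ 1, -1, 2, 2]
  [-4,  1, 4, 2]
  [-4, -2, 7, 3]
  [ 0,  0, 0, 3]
λ = 3: alg = 4, geom = 2

Step 1 — factor the characteristic polynomial to read off the algebraic multiplicities:
  χ_A(x) = (x - 3)^4

Step 2 — compute geometric multiplicities via the rank-nullity identity g(λ) = n − rank(A − λI):
  rank(A − (3)·I) = 2, so dim ker(A − (3)·I) = n − 2 = 2

Summary:
  λ = 3: algebraic multiplicity = 4, geometric multiplicity = 2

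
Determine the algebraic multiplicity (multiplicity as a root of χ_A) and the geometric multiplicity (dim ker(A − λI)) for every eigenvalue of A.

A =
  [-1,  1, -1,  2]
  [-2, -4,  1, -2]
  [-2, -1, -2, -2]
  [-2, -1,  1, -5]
λ = -3: alg = 4, geom = 3

Step 1 — factor the characteristic polynomial to read off the algebraic multiplicities:
  χ_A(x) = (x + 3)^4

Step 2 — compute geometric multiplicities via the rank-nullity identity g(λ) = n − rank(A − λI):
  rank(A − (-3)·I) = 1, so dim ker(A − (-3)·I) = n − 1 = 3

Summary:
  λ = -3: algebraic multiplicity = 4, geometric multiplicity = 3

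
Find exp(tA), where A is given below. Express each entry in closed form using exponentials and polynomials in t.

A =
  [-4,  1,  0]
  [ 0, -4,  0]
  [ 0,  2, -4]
e^{tA} =
  [exp(-4*t), t*exp(-4*t), 0]
  [0, exp(-4*t), 0]
  [0, 2*t*exp(-4*t), exp(-4*t)]

Strategy: write A = P · J · P⁻¹ where J is a Jordan canonical form, so e^{tA} = P · e^{tJ} · P⁻¹, and e^{tJ} can be computed block-by-block.

A has Jordan form
J =
  [-4,  1,  0]
  [ 0, -4,  0]
  [ 0,  0, -4]
(up to reordering of blocks).

Per-block formulas:
  For a 2×2 Jordan block J_2(-4): exp(t · J_2(-4)) = e^(-4t)·(I + t·N), where N is the 2×2 nilpotent shift.
  For a 1×1 block at λ = -4: exp(t · [-4]) = [e^(-4t)].

After assembling e^{tJ} and conjugating by P, we get:

e^{tA} =
  [exp(-4*t), t*exp(-4*t), 0]
  [0, exp(-4*t), 0]
  [0, 2*t*exp(-4*t), exp(-4*t)]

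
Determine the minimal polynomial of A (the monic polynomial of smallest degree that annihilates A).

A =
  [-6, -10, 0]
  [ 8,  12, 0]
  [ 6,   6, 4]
x^2 - 6*x + 8

The characteristic polynomial is χ_A(x) = (x - 4)^2*(x - 2), so the eigenvalues are known. The minimal polynomial is
  m_A(x) = Π_λ (x − λ)^{k_λ}
where k_λ is the size of the *largest* Jordan block for λ (equivalently, the smallest k with (A − λI)^k v = 0 for every generalised eigenvector v of λ).

  λ = 2: largest Jordan block has size 1, contributing (x − 2)
  λ = 4: largest Jordan block has size 1, contributing (x − 4)

So m_A(x) = (x - 4)*(x - 2) = x^2 - 6*x + 8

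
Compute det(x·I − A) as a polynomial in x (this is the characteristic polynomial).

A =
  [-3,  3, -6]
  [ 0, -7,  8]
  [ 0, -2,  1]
x^3 + 9*x^2 + 27*x + 27

Expanding det(x·I − A) (e.g. by cofactor expansion or by noting that A is similar to its Jordan form J, which has the same characteristic polynomial as A) gives
  χ_A(x) = x^3 + 9*x^2 + 27*x + 27
which factors as (x + 3)^3. The eigenvalues (with algebraic multiplicities) are λ = -3 with multiplicity 3.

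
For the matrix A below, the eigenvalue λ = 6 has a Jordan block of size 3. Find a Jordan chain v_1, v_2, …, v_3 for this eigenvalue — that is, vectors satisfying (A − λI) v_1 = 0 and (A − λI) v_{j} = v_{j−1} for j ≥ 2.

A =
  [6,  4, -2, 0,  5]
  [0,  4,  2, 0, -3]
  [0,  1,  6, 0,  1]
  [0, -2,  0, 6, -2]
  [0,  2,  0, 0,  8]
A Jordan chain for λ = 6 of length 3:
v_1 = (8, -4, 2, -4, 4)ᵀ
v_2 = (-2, 2, 0, 0, 0)ᵀ
v_3 = (0, 0, 1, 0, 0)ᵀ

Let N = A − (6)·I. We want v_3 with N^3 v_3 = 0 but N^2 v_3 ≠ 0; then v_{j-1} := N · v_j for j = 3, …, 2.

Pick v_3 = (0, 0, 1, 0, 0)ᵀ.
Then v_2 = N · v_3 = (-2, 2, 0, 0, 0)ᵀ.
Then v_1 = N · v_2 = (8, -4, 2, -4, 4)ᵀ.

Sanity check: (A − (6)·I) v_1 = (0, 0, 0, 0, 0)ᵀ = 0. ✓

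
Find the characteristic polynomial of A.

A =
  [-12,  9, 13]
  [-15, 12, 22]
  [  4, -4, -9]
x^3 + 9*x^2 + 27*x + 27

Expanding det(x·I − A) (e.g. by cofactor expansion or by noting that A is similar to its Jordan form J, which has the same characteristic polynomial as A) gives
  χ_A(x) = x^3 + 9*x^2 + 27*x + 27
which factors as (x + 3)^3. The eigenvalues (with algebraic multiplicities) are λ = -3 with multiplicity 3.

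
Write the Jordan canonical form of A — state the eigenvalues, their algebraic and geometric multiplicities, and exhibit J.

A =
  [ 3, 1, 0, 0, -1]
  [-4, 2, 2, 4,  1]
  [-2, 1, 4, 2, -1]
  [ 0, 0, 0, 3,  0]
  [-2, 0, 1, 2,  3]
J_3(3) ⊕ J_1(3) ⊕ J_1(3)

The characteristic polynomial is
  det(x·I − A) = x^5 - 15*x^4 + 90*x^3 - 270*x^2 + 405*x - 243 = (x - 3)^5

Eigenvalues and multiplicities (the geometric multiplicity of λ is n − rank(A − λI), which equals the number of Jordan blocks for λ):
  λ = 3: algebraic multiplicity = 5, geometric multiplicity = 3

Determining the block sizes for each eigenvalue:
  λ = 3: with am = 5 and gm = 3, the partition is not yet determined (e.g. several partitions of 5 into 3 parts exist). Let N = A − (3)·I. Computing rank(N^1) = 2, rank(N^2) = 1, rank(N^3) = 0; the number of blocks of size ≥ j is rank(N^{j−1}) − rank(N^j), giving [3, 1, 1]. So we have 1 block(s) of size 3, 2 block(s) of size 1 → block sizes [3, 1, 1]

Assembling the blocks gives a Jordan form
J =
  [3, 1, 0, 0, 0]
  [0, 3, 1, 0, 0]
  [0, 0, 3, 0, 0]
  [0, 0, 0, 3, 0]
  [0, 0, 0, 0, 3]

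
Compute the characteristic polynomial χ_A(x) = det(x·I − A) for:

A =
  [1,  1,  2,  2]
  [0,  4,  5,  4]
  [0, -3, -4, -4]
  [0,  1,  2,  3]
x^4 - 4*x^3 + 6*x^2 - 4*x + 1

Expanding det(x·I − A) (e.g. by cofactor expansion or by noting that A is similar to its Jordan form J, which has the same characteristic polynomial as A) gives
  χ_A(x) = x^4 - 4*x^3 + 6*x^2 - 4*x + 1
which factors as (x - 1)^4. The eigenvalues (with algebraic multiplicities) are λ = 1 with multiplicity 4.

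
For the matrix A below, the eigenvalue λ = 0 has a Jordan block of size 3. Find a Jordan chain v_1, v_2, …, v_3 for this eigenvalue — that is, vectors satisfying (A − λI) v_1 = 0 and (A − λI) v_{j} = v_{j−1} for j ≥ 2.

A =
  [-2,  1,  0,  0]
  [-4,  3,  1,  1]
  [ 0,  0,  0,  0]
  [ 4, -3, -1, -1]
A Jordan chain for λ = 0 of length 3:
v_1 = (1, 2, 0, -2)ᵀ
v_2 = (1, 3, 0, -3)ᵀ
v_3 = (0, 1, 0, 0)ᵀ

Let N = A − (0)·I. We want v_3 with N^3 v_3 = 0 but N^2 v_3 ≠ 0; then v_{j-1} := N · v_j for j = 3, …, 2.

Pick v_3 = (0, 1, 0, 0)ᵀ.
Then v_2 = N · v_3 = (1, 3, 0, -3)ᵀ.
Then v_1 = N · v_2 = (1, 2, 0, -2)ᵀ.

Sanity check: (A − (0)·I) v_1 = (0, 0, 0, 0)ᵀ = 0. ✓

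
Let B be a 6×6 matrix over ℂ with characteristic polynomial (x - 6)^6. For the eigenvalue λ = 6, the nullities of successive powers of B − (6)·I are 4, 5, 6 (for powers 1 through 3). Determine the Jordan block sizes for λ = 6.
Block sizes for λ = 6: [3, 1, 1, 1]

From the dimensions of kernels of powers, the number of Jordan blocks of size at least j is d_j − d_{j−1} where d_j = dim ker(N^j) (with d_0 = 0). Computing the differences gives [4, 1, 1].
The number of blocks of size exactly k is (#blocks of size ≥ k) − (#blocks of size ≥ k + 1), so the partition is: 3 block(s) of size 1, 1 block(s) of size 3.
In nonincreasing order the block sizes are [3, 1, 1, 1].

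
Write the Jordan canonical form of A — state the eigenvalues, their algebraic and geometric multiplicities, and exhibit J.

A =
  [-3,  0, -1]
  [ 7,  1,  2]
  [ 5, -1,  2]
J_3(0)

The characteristic polynomial is
  det(x·I − A) = x^3

Eigenvalues and multiplicities (the geometric multiplicity of λ is n − rank(A − λI), which equals the number of Jordan blocks for λ):
  λ = 0: algebraic multiplicity = 3, geometric multiplicity = 1

Determining the block sizes for each eigenvalue:
  λ = 0: one block (gm = 1), so the single block has size am = 3 → block sizes [3]

Assembling the blocks gives a Jordan form
J =
  [0, 1, 0]
  [0, 0, 1]
  [0, 0, 0]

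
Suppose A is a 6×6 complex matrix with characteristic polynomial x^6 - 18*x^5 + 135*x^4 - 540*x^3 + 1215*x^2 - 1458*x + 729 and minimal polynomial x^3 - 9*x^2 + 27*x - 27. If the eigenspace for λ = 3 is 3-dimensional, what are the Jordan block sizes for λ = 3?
Block sizes for λ = 3: [3, 2, 1]

Step 1 — from the characteristic polynomial, algebraic multiplicity of λ = 3 is 6. From dim ker(A − (3)·I) = 3, there are exactly 3 Jordan blocks for λ = 3.
Step 2 — from the minimal polynomial, the factor (x − 3)^3 tells us the largest block for λ = 3 has size 3.
Step 3 — with total size 6, 3 blocks, and largest block 3, the block sizes (in nonincreasing order) are [3, 2, 1].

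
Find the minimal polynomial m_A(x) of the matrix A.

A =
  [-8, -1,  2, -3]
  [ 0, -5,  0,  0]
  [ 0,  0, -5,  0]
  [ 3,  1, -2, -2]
x^2 + 10*x + 25

The characteristic polynomial is χ_A(x) = (x + 5)^4, so the eigenvalues are known. The minimal polynomial is
  m_A(x) = Π_λ (x − λ)^{k_λ}
where k_λ is the size of the *largest* Jordan block for λ (equivalently, the smallest k with (A − λI)^k v = 0 for every generalised eigenvector v of λ).

  λ = -5: largest Jordan block has size 2, contributing (x + 5)^2

So m_A(x) = (x + 5)^2 = x^2 + 10*x + 25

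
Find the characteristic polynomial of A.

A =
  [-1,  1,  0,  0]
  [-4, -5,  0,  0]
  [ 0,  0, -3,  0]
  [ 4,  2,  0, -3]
x^4 + 12*x^3 + 54*x^2 + 108*x + 81

Expanding det(x·I − A) (e.g. by cofactor expansion or by noting that A is similar to its Jordan form J, which has the same characteristic polynomial as A) gives
  χ_A(x) = x^4 + 12*x^3 + 54*x^2 + 108*x + 81
which factors as (x + 3)^4. The eigenvalues (with algebraic multiplicities) are λ = -3 with multiplicity 4.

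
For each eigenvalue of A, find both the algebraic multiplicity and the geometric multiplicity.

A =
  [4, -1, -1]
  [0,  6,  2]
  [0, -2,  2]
λ = 4: alg = 3, geom = 2

Step 1 — factor the characteristic polynomial to read off the algebraic multiplicities:
  χ_A(x) = (x - 4)^3

Step 2 — compute geometric multiplicities via the rank-nullity identity g(λ) = n − rank(A − λI):
  rank(A − (4)·I) = 1, so dim ker(A − (4)·I) = n − 1 = 2

Summary:
  λ = 4: algebraic multiplicity = 3, geometric multiplicity = 2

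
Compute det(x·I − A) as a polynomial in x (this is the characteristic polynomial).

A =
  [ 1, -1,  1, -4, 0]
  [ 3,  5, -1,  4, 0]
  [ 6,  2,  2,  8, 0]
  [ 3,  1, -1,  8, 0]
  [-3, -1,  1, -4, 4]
x^5 - 20*x^4 + 160*x^3 - 640*x^2 + 1280*x - 1024

Expanding det(x·I − A) (e.g. by cofactor expansion or by noting that A is similar to its Jordan form J, which has the same characteristic polynomial as A) gives
  χ_A(x) = x^5 - 20*x^4 + 160*x^3 - 640*x^2 + 1280*x - 1024
which factors as (x - 4)^5. The eigenvalues (with algebraic multiplicities) are λ = 4 with multiplicity 5.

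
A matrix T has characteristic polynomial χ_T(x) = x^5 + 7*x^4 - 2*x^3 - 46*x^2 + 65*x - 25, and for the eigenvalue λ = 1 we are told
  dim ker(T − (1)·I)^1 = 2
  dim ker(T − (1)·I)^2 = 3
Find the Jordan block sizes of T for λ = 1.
Block sizes for λ = 1: [2, 1]

From the dimensions of kernels of powers, the number of Jordan blocks of size at least j is d_j − d_{j−1} where d_j = dim ker(N^j) (with d_0 = 0). Computing the differences gives [2, 1].
The number of blocks of size exactly k is (#blocks of size ≥ k) − (#blocks of size ≥ k + 1), so the partition is: 1 block(s) of size 1, 1 block(s) of size 2.
In nonincreasing order the block sizes are [2, 1].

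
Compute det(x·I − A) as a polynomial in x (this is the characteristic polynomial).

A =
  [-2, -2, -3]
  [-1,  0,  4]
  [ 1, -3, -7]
x^3 + 9*x^2 + 27*x + 27

Expanding det(x·I − A) (e.g. by cofactor expansion or by noting that A is similar to its Jordan form J, which has the same characteristic polynomial as A) gives
  χ_A(x) = x^3 + 9*x^2 + 27*x + 27
which factors as (x + 3)^3. The eigenvalues (with algebraic multiplicities) are λ = -3 with multiplicity 3.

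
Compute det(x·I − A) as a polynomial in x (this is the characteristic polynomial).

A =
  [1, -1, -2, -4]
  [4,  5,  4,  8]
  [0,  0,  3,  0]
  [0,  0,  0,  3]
x^4 - 12*x^3 + 54*x^2 - 108*x + 81

Expanding det(x·I − A) (e.g. by cofactor expansion or by noting that A is similar to its Jordan form J, which has the same characteristic polynomial as A) gives
  χ_A(x) = x^4 - 12*x^3 + 54*x^2 - 108*x + 81
which factors as (x - 3)^4. The eigenvalues (with algebraic multiplicities) are λ = 3 with multiplicity 4.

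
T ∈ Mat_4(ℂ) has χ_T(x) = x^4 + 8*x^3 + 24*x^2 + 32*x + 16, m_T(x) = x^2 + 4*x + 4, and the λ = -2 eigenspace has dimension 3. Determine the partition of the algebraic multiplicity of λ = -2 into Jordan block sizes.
Block sizes for λ = -2: [2, 1, 1]

Step 1 — from the characteristic polynomial, algebraic multiplicity of λ = -2 is 4. From dim ker(T − (-2)·I) = 3, there are exactly 3 Jordan blocks for λ = -2.
Step 2 — from the minimal polynomial, the factor (x + 2)^2 tells us the largest block for λ = -2 has size 2.
Step 3 — with total size 4, 3 blocks, and largest block 2, the block sizes (in nonincreasing order) are [2, 1, 1].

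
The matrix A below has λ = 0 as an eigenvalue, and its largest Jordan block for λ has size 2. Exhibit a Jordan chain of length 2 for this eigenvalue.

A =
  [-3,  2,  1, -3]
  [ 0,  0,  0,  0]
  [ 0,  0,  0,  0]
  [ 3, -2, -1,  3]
A Jordan chain for λ = 0 of length 2:
v_1 = (-3, 0, 0, 3)ᵀ
v_2 = (1, 0, 0, 0)ᵀ

Let N = A − (0)·I. We want v_2 with N^2 v_2 = 0 but N^1 v_2 ≠ 0; then v_{j-1} := N · v_j for j = 2, …, 2.

Pick v_2 = (1, 0, 0, 0)ᵀ.
Then v_1 = N · v_2 = (-3, 0, 0, 3)ᵀ.

Sanity check: (A − (0)·I) v_1 = (0, 0, 0, 0)ᵀ = 0. ✓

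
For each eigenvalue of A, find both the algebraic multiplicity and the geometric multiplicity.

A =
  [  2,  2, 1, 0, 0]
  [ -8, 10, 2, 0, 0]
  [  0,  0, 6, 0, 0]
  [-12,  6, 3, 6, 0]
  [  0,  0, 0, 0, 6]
λ = 6: alg = 5, geom = 4

Step 1 — factor the characteristic polynomial to read off the algebraic multiplicities:
  χ_A(x) = (x - 6)^5

Step 2 — compute geometric multiplicities via the rank-nullity identity g(λ) = n − rank(A − λI):
  rank(A − (6)·I) = 1, so dim ker(A − (6)·I) = n − 1 = 4

Summary:
  λ = 6: algebraic multiplicity = 5, geometric multiplicity = 4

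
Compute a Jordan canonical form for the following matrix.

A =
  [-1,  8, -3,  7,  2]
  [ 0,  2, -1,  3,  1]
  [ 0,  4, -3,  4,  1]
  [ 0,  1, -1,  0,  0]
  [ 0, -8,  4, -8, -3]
J_3(-1) ⊕ J_2(-1)

The characteristic polynomial is
  det(x·I − A) = x^5 + 5*x^4 + 10*x^3 + 10*x^2 + 5*x + 1 = (x + 1)^5

Eigenvalues and multiplicities (the geometric multiplicity of λ is n − rank(A − λI), which equals the number of Jordan blocks for λ):
  λ = -1: algebraic multiplicity = 5, geometric multiplicity = 2

Determining the block sizes for each eigenvalue:
  λ = -1: with am = 5 and gm = 2, the partition is not yet determined (e.g. several partitions of 5 into 2 parts exist). Let N = A − (-1)·I. Computing rank(N^1) = 3, rank(N^2) = 1, rank(N^3) = 0; the number of blocks of size ≥ j is rank(N^{j−1}) − rank(N^j), giving [2, 2, 1]. So we have 1 block(s) of size 3, 1 block(s) of size 2 → block sizes [3, 2]

Assembling the blocks gives a Jordan form
J =
  [-1,  1,  0,  0,  0]
  [ 0, -1,  1,  0,  0]
  [ 0,  0, -1,  0,  0]
  [ 0,  0,  0, -1,  1]
  [ 0,  0,  0,  0, -1]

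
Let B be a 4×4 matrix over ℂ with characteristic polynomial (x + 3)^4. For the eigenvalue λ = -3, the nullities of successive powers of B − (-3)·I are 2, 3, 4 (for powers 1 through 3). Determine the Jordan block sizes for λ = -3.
Block sizes for λ = -3: [3, 1]

From the dimensions of kernels of powers, the number of Jordan blocks of size at least j is d_j − d_{j−1} where d_j = dim ker(N^j) (with d_0 = 0). Computing the differences gives [2, 1, 1].
The number of blocks of size exactly k is (#blocks of size ≥ k) − (#blocks of size ≥ k + 1), so the partition is: 1 block(s) of size 1, 1 block(s) of size 3.
In nonincreasing order the block sizes are [3, 1].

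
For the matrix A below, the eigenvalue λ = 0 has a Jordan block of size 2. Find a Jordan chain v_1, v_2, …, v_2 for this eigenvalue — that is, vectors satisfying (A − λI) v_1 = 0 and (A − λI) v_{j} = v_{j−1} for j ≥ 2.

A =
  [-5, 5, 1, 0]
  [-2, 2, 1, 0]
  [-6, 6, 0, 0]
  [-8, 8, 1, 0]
A Jordan chain for λ = 0 of length 2:
v_1 = (1, 1, 0, 1)ᵀ
v_2 = (0, 0, 1, 0)ᵀ

Let N = A − (0)·I. We want v_2 with N^2 v_2 = 0 but N^1 v_2 ≠ 0; then v_{j-1} := N · v_j for j = 2, …, 2.

Pick v_2 = (0, 0, 1, 0)ᵀ.
Then v_1 = N · v_2 = (1, 1, 0, 1)ᵀ.

Sanity check: (A − (0)·I) v_1 = (0, 0, 0, 0)ᵀ = 0. ✓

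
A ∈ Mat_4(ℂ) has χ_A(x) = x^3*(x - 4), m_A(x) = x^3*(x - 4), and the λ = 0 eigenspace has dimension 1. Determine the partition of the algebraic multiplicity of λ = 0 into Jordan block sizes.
Block sizes for λ = 0: [3]

Step 1 — from the characteristic polynomial, algebraic multiplicity of λ = 0 is 3. From dim ker(A − (0)·I) = 1, there are exactly 1 Jordan blocks for λ = 0.
Step 2 — from the minimal polynomial, the factor (x − 0)^3 tells us the largest block for λ = 0 has size 3.
Step 3 — with total size 3, 1 blocks, and largest block 3, the block sizes (in nonincreasing order) are [3].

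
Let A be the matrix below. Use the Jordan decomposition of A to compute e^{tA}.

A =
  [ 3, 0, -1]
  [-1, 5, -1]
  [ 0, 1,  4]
e^{tA} =
  [t^2*exp(4*t)/2 - t*exp(4*t) + exp(4*t), -t^2*exp(4*t)/2, t^2*exp(4*t)/2 - t*exp(4*t)]
  [-t*exp(4*t), t*exp(4*t) + exp(4*t), -t*exp(4*t)]
  [-t^2*exp(4*t)/2, t^2*exp(4*t)/2 + t*exp(4*t), -t^2*exp(4*t)/2 + exp(4*t)]

Strategy: write A = P · J · P⁻¹ where J is a Jordan canonical form, so e^{tA} = P · e^{tJ} · P⁻¹, and e^{tJ} can be computed block-by-block.

A has Jordan form
J =
  [4, 1, 0]
  [0, 4, 1]
  [0, 0, 4]
(up to reordering of blocks).

Per-block formulas:
  For a 3×3 Jordan block J_3(4): exp(t · J_3(4)) = e^(4t)·(I + t·N + (t^2/2)·N^2), where N is the 3×3 nilpotent shift.

After assembling e^{tJ} and conjugating by P, we get:

e^{tA} =
  [t^2*exp(4*t)/2 - t*exp(4*t) + exp(4*t), -t^2*exp(4*t)/2, t^2*exp(4*t)/2 - t*exp(4*t)]
  [-t*exp(4*t), t*exp(4*t) + exp(4*t), -t*exp(4*t)]
  [-t^2*exp(4*t)/2, t^2*exp(4*t)/2 + t*exp(4*t), -t^2*exp(4*t)/2 + exp(4*t)]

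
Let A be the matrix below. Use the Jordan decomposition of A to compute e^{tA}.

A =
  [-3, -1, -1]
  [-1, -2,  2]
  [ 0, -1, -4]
e^{tA} =
  [t^2*exp(-3*t)/2 + exp(-3*t), -t*exp(-3*t), -t^2*exp(-3*t)/2 - t*exp(-3*t)]
  [-t^2*exp(-3*t)/2 - t*exp(-3*t), t*exp(-3*t) + exp(-3*t), t^2*exp(-3*t)/2 + 2*t*exp(-3*t)]
  [t^2*exp(-3*t)/2, -t*exp(-3*t), -t^2*exp(-3*t)/2 - t*exp(-3*t) + exp(-3*t)]

Strategy: write A = P · J · P⁻¹ where J is a Jordan canonical form, so e^{tA} = P · e^{tJ} · P⁻¹, and e^{tJ} can be computed block-by-block.

A has Jordan form
J =
  [-3,  1,  0]
  [ 0, -3,  1]
  [ 0,  0, -3]
(up to reordering of blocks).

Per-block formulas:
  For a 3×3 Jordan block J_3(-3): exp(t · J_3(-3)) = e^(-3t)·(I + t·N + (t^2/2)·N^2), where N is the 3×3 nilpotent shift.

After assembling e^{tJ} and conjugating by P, we get:

e^{tA} =
  [t^2*exp(-3*t)/2 + exp(-3*t), -t*exp(-3*t), -t^2*exp(-3*t)/2 - t*exp(-3*t)]
  [-t^2*exp(-3*t)/2 - t*exp(-3*t), t*exp(-3*t) + exp(-3*t), t^2*exp(-3*t)/2 + 2*t*exp(-3*t)]
  [t^2*exp(-3*t)/2, -t*exp(-3*t), -t^2*exp(-3*t)/2 - t*exp(-3*t) + exp(-3*t)]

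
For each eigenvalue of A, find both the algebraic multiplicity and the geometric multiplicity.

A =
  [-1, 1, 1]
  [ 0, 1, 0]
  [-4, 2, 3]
λ = 1: alg = 3, geom = 2

Step 1 — factor the characteristic polynomial to read off the algebraic multiplicities:
  χ_A(x) = (x - 1)^3

Step 2 — compute geometric multiplicities via the rank-nullity identity g(λ) = n − rank(A − λI):
  rank(A − (1)·I) = 1, so dim ker(A − (1)·I) = n − 1 = 2

Summary:
  λ = 1: algebraic multiplicity = 3, geometric multiplicity = 2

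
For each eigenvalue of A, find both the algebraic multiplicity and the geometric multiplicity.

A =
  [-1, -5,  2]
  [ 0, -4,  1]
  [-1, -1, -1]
λ = -2: alg = 3, geom = 1

Step 1 — factor the characteristic polynomial to read off the algebraic multiplicities:
  χ_A(x) = (x + 2)^3

Step 2 — compute geometric multiplicities via the rank-nullity identity g(λ) = n − rank(A − λI):
  rank(A − (-2)·I) = 2, so dim ker(A − (-2)·I) = n − 2 = 1

Summary:
  λ = -2: algebraic multiplicity = 3, geometric multiplicity = 1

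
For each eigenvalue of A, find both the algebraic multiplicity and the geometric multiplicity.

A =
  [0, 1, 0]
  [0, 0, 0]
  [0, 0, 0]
λ = 0: alg = 3, geom = 2

Step 1 — factor the characteristic polynomial to read off the algebraic multiplicities:
  χ_A(x) = x^3

Step 2 — compute geometric multiplicities via the rank-nullity identity g(λ) = n − rank(A − λI):
  rank(A − (0)·I) = 1, so dim ker(A − (0)·I) = n − 1 = 2

Summary:
  λ = 0: algebraic multiplicity = 3, geometric multiplicity = 2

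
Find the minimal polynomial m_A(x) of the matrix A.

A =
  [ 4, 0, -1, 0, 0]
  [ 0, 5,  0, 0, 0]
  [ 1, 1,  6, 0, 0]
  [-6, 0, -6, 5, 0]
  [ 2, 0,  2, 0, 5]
x^3 - 15*x^2 + 75*x - 125

The characteristic polynomial is χ_A(x) = (x - 5)^5, so the eigenvalues are known. The minimal polynomial is
  m_A(x) = Π_λ (x − λ)^{k_λ}
where k_λ is the size of the *largest* Jordan block for λ (equivalently, the smallest k with (A − λI)^k v = 0 for every generalised eigenvector v of λ).

  λ = 5: largest Jordan block has size 3, contributing (x − 5)^3

So m_A(x) = (x - 5)^3 = x^3 - 15*x^2 + 75*x - 125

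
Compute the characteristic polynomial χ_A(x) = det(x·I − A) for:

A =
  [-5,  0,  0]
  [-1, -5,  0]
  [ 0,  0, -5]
x^3 + 15*x^2 + 75*x + 125

Expanding det(x·I − A) (e.g. by cofactor expansion or by noting that A is similar to its Jordan form J, which has the same characteristic polynomial as A) gives
  χ_A(x) = x^3 + 15*x^2 + 75*x + 125
which factors as (x + 5)^3. The eigenvalues (with algebraic multiplicities) are λ = -5 with multiplicity 3.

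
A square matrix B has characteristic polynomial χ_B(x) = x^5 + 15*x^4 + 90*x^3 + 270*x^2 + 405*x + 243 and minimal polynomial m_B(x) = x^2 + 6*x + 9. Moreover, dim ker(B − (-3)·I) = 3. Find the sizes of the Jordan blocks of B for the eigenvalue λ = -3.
Block sizes for λ = -3: [2, 2, 1]

Step 1 — from the characteristic polynomial, algebraic multiplicity of λ = -3 is 5. From dim ker(B − (-3)·I) = 3, there are exactly 3 Jordan blocks for λ = -3.
Step 2 — from the minimal polynomial, the factor (x + 3)^2 tells us the largest block for λ = -3 has size 2.
Step 3 — with total size 5, 3 blocks, and largest block 2, the block sizes (in nonincreasing order) are [2, 2, 1].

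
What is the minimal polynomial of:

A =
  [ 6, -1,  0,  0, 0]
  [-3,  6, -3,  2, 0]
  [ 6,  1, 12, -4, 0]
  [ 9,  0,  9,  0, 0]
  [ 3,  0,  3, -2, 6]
x^3 - 18*x^2 + 108*x - 216

The characteristic polynomial is χ_A(x) = (x - 6)^5, so the eigenvalues are known. The minimal polynomial is
  m_A(x) = Π_λ (x − λ)^{k_λ}
where k_λ is the size of the *largest* Jordan block for λ (equivalently, the smallest k with (A − λI)^k v = 0 for every generalised eigenvector v of λ).

  λ = 6: largest Jordan block has size 3, contributing (x − 6)^3

So m_A(x) = (x - 6)^3 = x^3 - 18*x^2 + 108*x - 216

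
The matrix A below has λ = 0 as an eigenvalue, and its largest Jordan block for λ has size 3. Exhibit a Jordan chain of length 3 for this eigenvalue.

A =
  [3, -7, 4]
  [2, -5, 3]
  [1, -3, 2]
A Jordan chain for λ = 0 of length 3:
v_1 = (-1, -1, -1)ᵀ
v_2 = (3, 2, 1)ᵀ
v_3 = (1, 0, 0)ᵀ

Let N = A − (0)·I. We want v_3 with N^3 v_3 = 0 but N^2 v_3 ≠ 0; then v_{j-1} := N · v_j for j = 3, …, 2.

Pick v_3 = (1, 0, 0)ᵀ.
Then v_2 = N · v_3 = (3, 2, 1)ᵀ.
Then v_1 = N · v_2 = (-1, -1, -1)ᵀ.

Sanity check: (A − (0)·I) v_1 = (0, 0, 0)ᵀ = 0. ✓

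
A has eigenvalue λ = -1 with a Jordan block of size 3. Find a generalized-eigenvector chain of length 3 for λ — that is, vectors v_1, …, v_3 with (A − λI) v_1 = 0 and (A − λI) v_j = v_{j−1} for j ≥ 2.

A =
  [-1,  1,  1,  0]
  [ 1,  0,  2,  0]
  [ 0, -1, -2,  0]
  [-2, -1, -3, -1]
A Jordan chain for λ = -1 of length 3:
v_1 = (1, 1, -1, -1)ᵀ
v_2 = (0, 1, 0, -2)ᵀ
v_3 = (1, 0, 0, 0)ᵀ

Let N = A − (-1)·I. We want v_3 with N^3 v_3 = 0 but N^2 v_3 ≠ 0; then v_{j-1} := N · v_j for j = 3, …, 2.

Pick v_3 = (1, 0, 0, 0)ᵀ.
Then v_2 = N · v_3 = (0, 1, 0, -2)ᵀ.
Then v_1 = N · v_2 = (1, 1, -1, -1)ᵀ.

Sanity check: (A − (-1)·I) v_1 = (0, 0, 0, 0)ᵀ = 0. ✓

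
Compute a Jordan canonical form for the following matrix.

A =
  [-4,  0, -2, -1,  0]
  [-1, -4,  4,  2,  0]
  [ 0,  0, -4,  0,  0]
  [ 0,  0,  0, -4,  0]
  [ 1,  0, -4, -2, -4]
J_3(-4) ⊕ J_1(-4) ⊕ J_1(-4)

The characteristic polynomial is
  det(x·I − A) = x^5 + 20*x^4 + 160*x^3 + 640*x^2 + 1280*x + 1024 = (x + 4)^5

Eigenvalues and multiplicities (the geometric multiplicity of λ is n − rank(A − λI), which equals the number of Jordan blocks for λ):
  λ = -4: algebraic multiplicity = 5, geometric multiplicity = 3

Determining the block sizes for each eigenvalue:
  λ = -4: with am = 5 and gm = 3, the partition is not yet determined (e.g. several partitions of 5 into 3 parts exist). Let N = A − (-4)·I. Computing rank(N^1) = 2, rank(N^2) = 1, rank(N^3) = 0; the number of blocks of size ≥ j is rank(N^{j−1}) − rank(N^j), giving [3, 1, 1]. So we have 1 block(s) of size 3, 2 block(s) of size 1 → block sizes [3, 1, 1]

Assembling the blocks gives a Jordan form
J =
  [-4,  1,  0,  0,  0]
  [ 0, -4,  1,  0,  0]
  [ 0,  0, -4,  0,  0]
  [ 0,  0,  0, -4,  0]
  [ 0,  0,  0,  0, -4]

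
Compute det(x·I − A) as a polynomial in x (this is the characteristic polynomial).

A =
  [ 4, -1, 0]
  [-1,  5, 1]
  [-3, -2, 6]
x^3 - 15*x^2 + 75*x - 125

Expanding det(x·I − A) (e.g. by cofactor expansion or by noting that A is similar to its Jordan form J, which has the same characteristic polynomial as A) gives
  χ_A(x) = x^3 - 15*x^2 + 75*x - 125
which factors as (x - 5)^3. The eigenvalues (with algebraic multiplicities) are λ = 5 with multiplicity 3.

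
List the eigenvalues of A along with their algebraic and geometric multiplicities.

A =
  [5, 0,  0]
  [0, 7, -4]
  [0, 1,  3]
λ = 5: alg = 3, geom = 2

Step 1 — factor the characteristic polynomial to read off the algebraic multiplicities:
  χ_A(x) = (x - 5)^3

Step 2 — compute geometric multiplicities via the rank-nullity identity g(λ) = n − rank(A − λI):
  rank(A − (5)·I) = 1, so dim ker(A − (5)·I) = n − 1 = 2

Summary:
  λ = 5: algebraic multiplicity = 3, geometric multiplicity = 2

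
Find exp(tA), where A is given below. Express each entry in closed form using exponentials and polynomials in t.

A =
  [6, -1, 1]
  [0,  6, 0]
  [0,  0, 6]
e^{tA} =
  [exp(6*t), -t*exp(6*t), t*exp(6*t)]
  [0, exp(6*t), 0]
  [0, 0, exp(6*t)]

Strategy: write A = P · J · P⁻¹ where J is a Jordan canonical form, so e^{tA} = P · e^{tJ} · P⁻¹, and e^{tJ} can be computed block-by-block.

A has Jordan form
J =
  [6, 1, 0]
  [0, 6, 0]
  [0, 0, 6]
(up to reordering of blocks).

Per-block formulas:
  For a 2×2 Jordan block J_2(6): exp(t · J_2(6)) = e^(6t)·(I + t·N), where N is the 2×2 nilpotent shift.
  For a 1×1 block at λ = 6: exp(t · [6]) = [e^(6t)].

After assembling e^{tJ} and conjugating by P, we get:

e^{tA} =
  [exp(6*t), -t*exp(6*t), t*exp(6*t)]
  [0, exp(6*t), 0]
  [0, 0, exp(6*t)]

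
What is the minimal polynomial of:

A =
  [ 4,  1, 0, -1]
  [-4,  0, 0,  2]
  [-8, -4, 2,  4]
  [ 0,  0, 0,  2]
x^2 - 4*x + 4

The characteristic polynomial is χ_A(x) = (x - 2)^4, so the eigenvalues are known. The minimal polynomial is
  m_A(x) = Π_λ (x − λ)^{k_λ}
where k_λ is the size of the *largest* Jordan block for λ (equivalently, the smallest k with (A − λI)^k v = 0 for every generalised eigenvector v of λ).

  λ = 2: largest Jordan block has size 2, contributing (x − 2)^2

So m_A(x) = (x - 2)^2 = x^2 - 4*x + 4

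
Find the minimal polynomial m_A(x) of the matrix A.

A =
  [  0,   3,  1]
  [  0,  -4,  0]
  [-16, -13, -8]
x^3 + 12*x^2 + 48*x + 64

The characteristic polynomial is χ_A(x) = (x + 4)^3, so the eigenvalues are known. The minimal polynomial is
  m_A(x) = Π_λ (x − λ)^{k_λ}
where k_λ is the size of the *largest* Jordan block for λ (equivalently, the smallest k with (A − λI)^k v = 0 for every generalised eigenvector v of λ).

  λ = -4: largest Jordan block has size 3, contributing (x + 4)^3

So m_A(x) = (x + 4)^3 = x^3 + 12*x^2 + 48*x + 64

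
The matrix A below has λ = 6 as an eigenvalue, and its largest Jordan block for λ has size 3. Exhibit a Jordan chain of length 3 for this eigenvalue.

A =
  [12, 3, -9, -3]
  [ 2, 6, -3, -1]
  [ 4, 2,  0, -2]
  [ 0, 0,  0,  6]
A Jordan chain for λ = 6 of length 3:
v_1 = (6, 0, 4, 0)ᵀ
v_2 = (6, 2, 4, 0)ᵀ
v_3 = (1, 0, 0, 0)ᵀ

Let N = A − (6)·I. We want v_3 with N^3 v_3 = 0 but N^2 v_3 ≠ 0; then v_{j-1} := N · v_j for j = 3, …, 2.

Pick v_3 = (1, 0, 0, 0)ᵀ.
Then v_2 = N · v_3 = (6, 2, 4, 0)ᵀ.
Then v_1 = N · v_2 = (6, 0, 4, 0)ᵀ.

Sanity check: (A − (6)·I) v_1 = (0, 0, 0, 0)ᵀ = 0. ✓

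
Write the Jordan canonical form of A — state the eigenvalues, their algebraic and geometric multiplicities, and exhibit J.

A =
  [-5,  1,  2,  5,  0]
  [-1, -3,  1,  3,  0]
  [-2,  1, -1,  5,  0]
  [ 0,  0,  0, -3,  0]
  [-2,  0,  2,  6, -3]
J_3(-3) ⊕ J_1(-3) ⊕ J_1(-3)

The characteristic polynomial is
  det(x·I − A) = x^5 + 15*x^4 + 90*x^3 + 270*x^2 + 405*x + 243 = (x + 3)^5

Eigenvalues and multiplicities (the geometric multiplicity of λ is n − rank(A − λI), which equals the number of Jordan blocks for λ):
  λ = -3: algebraic multiplicity = 5, geometric multiplicity = 3

Determining the block sizes for each eigenvalue:
  λ = -3: with am = 5 and gm = 3, the partition is not yet determined (e.g. several partitions of 5 into 3 parts exist). Let N = A − (-3)·I. Computing rank(N^1) = 2, rank(N^2) = 1, rank(N^3) = 0; the number of blocks of size ≥ j is rank(N^{j−1}) − rank(N^j), giving [3, 1, 1]. So we have 1 block(s) of size 3, 2 block(s) of size 1 → block sizes [3, 1, 1]

Assembling the blocks gives a Jordan form
J =
  [-3,  1,  0,  0,  0]
  [ 0, -3,  1,  0,  0]
  [ 0,  0, -3,  0,  0]
  [ 0,  0,  0, -3,  0]
  [ 0,  0,  0,  0, -3]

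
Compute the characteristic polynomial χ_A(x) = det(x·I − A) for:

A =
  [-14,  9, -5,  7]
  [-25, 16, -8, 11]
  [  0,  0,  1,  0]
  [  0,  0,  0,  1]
x^4 - 4*x^3 + 6*x^2 - 4*x + 1

Expanding det(x·I − A) (e.g. by cofactor expansion or by noting that A is similar to its Jordan form J, which has the same characteristic polynomial as A) gives
  χ_A(x) = x^4 - 4*x^3 + 6*x^2 - 4*x + 1
which factors as (x - 1)^4. The eigenvalues (with algebraic multiplicities) are λ = 1 with multiplicity 4.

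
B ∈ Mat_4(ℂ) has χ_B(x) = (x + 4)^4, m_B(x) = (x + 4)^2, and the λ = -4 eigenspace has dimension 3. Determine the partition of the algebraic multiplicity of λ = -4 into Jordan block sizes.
Block sizes for λ = -4: [2, 1, 1]

Step 1 — from the characteristic polynomial, algebraic multiplicity of λ = -4 is 4. From dim ker(B − (-4)·I) = 3, there are exactly 3 Jordan blocks for λ = -4.
Step 2 — from the minimal polynomial, the factor (x + 4)^2 tells us the largest block for λ = -4 has size 2.
Step 3 — with total size 4, 3 blocks, and largest block 2, the block sizes (in nonincreasing order) are [2, 1, 1].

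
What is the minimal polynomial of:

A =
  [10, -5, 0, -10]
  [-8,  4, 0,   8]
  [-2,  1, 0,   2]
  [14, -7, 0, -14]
x^2

The characteristic polynomial is χ_A(x) = x^4, so the eigenvalues are known. The minimal polynomial is
  m_A(x) = Π_λ (x − λ)^{k_λ}
where k_λ is the size of the *largest* Jordan block for λ (equivalently, the smallest k with (A − λI)^k v = 0 for every generalised eigenvector v of λ).

  λ = 0: largest Jordan block has size 2, contributing (x − 0)^2

So m_A(x) = x^2 = x^2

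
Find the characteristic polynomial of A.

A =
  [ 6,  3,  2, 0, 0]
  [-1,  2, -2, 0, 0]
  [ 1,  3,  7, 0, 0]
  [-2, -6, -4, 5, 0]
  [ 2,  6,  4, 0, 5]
x^5 - 25*x^4 + 250*x^3 - 1250*x^2 + 3125*x - 3125

Expanding det(x·I − A) (e.g. by cofactor expansion or by noting that A is similar to its Jordan form J, which has the same characteristic polynomial as A) gives
  χ_A(x) = x^5 - 25*x^4 + 250*x^3 - 1250*x^2 + 3125*x - 3125
which factors as (x - 5)^5. The eigenvalues (with algebraic multiplicities) are λ = 5 with multiplicity 5.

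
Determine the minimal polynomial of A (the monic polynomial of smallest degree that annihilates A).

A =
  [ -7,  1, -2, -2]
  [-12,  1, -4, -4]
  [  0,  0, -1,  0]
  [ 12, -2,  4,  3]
x^2 + 2*x + 1

The characteristic polynomial is χ_A(x) = (x + 1)^4, so the eigenvalues are known. The minimal polynomial is
  m_A(x) = Π_λ (x − λ)^{k_λ}
where k_λ is the size of the *largest* Jordan block for λ (equivalently, the smallest k with (A − λI)^k v = 0 for every generalised eigenvector v of λ).

  λ = -1: largest Jordan block has size 2, contributing (x + 1)^2

So m_A(x) = (x + 1)^2 = x^2 + 2*x + 1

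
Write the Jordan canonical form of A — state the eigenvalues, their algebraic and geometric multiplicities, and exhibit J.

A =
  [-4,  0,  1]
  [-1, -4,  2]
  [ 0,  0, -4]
J_3(-4)

The characteristic polynomial is
  det(x·I − A) = x^3 + 12*x^2 + 48*x + 64 = (x + 4)^3

Eigenvalues and multiplicities (the geometric multiplicity of λ is n − rank(A − λI), which equals the number of Jordan blocks for λ):
  λ = -4: algebraic multiplicity = 3, geometric multiplicity = 1

Determining the block sizes for each eigenvalue:
  λ = -4: one block (gm = 1), so the single block has size am = 3 → block sizes [3]

Assembling the blocks gives a Jordan form
J =
  [-4,  1,  0]
  [ 0, -4,  1]
  [ 0,  0, -4]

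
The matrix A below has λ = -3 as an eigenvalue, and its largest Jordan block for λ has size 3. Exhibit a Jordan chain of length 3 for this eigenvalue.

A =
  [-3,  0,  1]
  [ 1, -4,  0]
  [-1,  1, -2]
A Jordan chain for λ = -3 of length 3:
v_1 = (-1, -1, 0)ᵀ
v_2 = (0, 1, -1)ᵀ
v_3 = (1, 0, 0)ᵀ

Let N = A − (-3)·I. We want v_3 with N^3 v_3 = 0 but N^2 v_3 ≠ 0; then v_{j-1} := N · v_j for j = 3, …, 2.

Pick v_3 = (1, 0, 0)ᵀ.
Then v_2 = N · v_3 = (0, 1, -1)ᵀ.
Then v_1 = N · v_2 = (-1, -1, 0)ᵀ.

Sanity check: (A − (-3)·I) v_1 = (0, 0, 0)ᵀ = 0. ✓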